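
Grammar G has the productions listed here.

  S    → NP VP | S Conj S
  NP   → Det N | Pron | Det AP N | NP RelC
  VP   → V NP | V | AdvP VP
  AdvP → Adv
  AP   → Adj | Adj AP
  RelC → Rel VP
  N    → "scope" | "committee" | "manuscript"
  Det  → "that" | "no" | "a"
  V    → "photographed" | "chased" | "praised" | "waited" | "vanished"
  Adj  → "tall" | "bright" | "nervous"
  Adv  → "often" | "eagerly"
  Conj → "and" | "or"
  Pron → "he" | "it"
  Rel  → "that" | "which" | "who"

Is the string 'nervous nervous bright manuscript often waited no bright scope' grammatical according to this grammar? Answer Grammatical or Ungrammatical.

Ungrammatical

For S → NP VP, no prefix of the string parses as an NP. The alternative S rule S → S Conj S likewise has no satisfying split.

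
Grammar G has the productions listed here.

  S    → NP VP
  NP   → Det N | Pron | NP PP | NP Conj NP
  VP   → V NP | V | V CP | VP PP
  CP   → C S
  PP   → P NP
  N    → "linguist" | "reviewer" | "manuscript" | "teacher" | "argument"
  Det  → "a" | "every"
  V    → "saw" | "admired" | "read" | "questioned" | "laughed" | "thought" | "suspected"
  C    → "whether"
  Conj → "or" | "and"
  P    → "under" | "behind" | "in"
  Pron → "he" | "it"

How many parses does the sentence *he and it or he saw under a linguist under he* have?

Two of the 4 distinct bracketings:
[S [NP [NP [Pron he]] [Conj and] [NP [NP [Pron it]] [Conj or] [NP [Pron he]]]] [VP [VP [V saw]] [PP [P under] [NP [NP [Det a] [N linguist]] [PP [P under] [NP [Pron he]]]]]]]
[S [NP [NP [Pron he]] [Conj and] [NP [NP [Pron it]] [Conj or] [NP [Pron he]]]] [VP [VP [VP [V saw]] [PP [P under] [NP [Det a] [N linguist]]]] [PP [P under] [NP [Pron he]]]]]
The difference turns on whether NP → NP PP is used at the relevant span, versus an alternative expansion of NP.

4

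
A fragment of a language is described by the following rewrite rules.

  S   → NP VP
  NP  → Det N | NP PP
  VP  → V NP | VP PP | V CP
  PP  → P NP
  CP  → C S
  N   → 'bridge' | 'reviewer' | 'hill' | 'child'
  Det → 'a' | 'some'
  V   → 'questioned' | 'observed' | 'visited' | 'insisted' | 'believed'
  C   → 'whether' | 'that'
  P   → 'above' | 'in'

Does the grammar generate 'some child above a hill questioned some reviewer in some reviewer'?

Grammatical

S
  NP
    NP
      Det: some
      N: child
    PP
      P: above
      NP
        Det: a
        N: hill
  VP
    V: questioned
    NP
      NP
        Det: some
        N: reviewer
      PP
        P: in
        NP
          Det: some
          N: reviewer
Every word is introduced by a lexical rule and the phrasal rules combine the resulting categories into a single S.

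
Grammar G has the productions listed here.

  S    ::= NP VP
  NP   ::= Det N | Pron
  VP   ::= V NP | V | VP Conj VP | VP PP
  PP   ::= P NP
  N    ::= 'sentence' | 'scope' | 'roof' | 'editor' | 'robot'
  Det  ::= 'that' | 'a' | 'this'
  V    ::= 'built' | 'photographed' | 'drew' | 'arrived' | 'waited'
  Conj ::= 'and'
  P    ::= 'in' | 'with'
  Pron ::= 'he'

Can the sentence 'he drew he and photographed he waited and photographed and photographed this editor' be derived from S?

Ungrammatical

For S → NP VP, the only prefix that parses as NP is 'he', but the remainder 'drew he and photographed he waited and photographed and photographed this editor' is not a VP under these rules.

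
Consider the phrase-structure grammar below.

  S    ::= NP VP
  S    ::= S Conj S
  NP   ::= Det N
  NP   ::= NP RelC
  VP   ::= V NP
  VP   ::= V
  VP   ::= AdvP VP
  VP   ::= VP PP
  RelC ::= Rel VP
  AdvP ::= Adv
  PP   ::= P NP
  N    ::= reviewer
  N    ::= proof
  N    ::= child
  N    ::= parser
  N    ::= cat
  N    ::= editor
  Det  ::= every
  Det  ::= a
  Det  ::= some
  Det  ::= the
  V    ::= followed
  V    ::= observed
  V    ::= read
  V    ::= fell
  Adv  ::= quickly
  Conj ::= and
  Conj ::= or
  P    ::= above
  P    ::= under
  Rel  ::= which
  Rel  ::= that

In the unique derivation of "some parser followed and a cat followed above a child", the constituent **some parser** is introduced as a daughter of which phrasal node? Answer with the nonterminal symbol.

S

[S [S [NP [Det some] [N parser]] [VP [V followed]]] [Conj and] [S [NP [Det a] [N cat]] [VP [VP [V followed]] [PP [P above] [NP [Det a] [N child]]]]]]
The span 'some parser' is the NP node built by NP → Det N.
Its mother is the S built by S → NP VP.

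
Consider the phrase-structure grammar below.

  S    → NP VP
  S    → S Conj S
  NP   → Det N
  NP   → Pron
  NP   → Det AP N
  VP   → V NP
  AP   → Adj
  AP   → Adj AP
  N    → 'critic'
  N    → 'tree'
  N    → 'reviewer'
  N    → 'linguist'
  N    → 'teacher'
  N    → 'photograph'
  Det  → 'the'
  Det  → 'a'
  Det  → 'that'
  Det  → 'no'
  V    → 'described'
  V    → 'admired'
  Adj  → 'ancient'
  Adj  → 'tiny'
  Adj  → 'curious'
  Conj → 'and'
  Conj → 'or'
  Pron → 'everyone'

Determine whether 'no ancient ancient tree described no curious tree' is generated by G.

S
  NP
    Det: no
    AP
      Adj: ancient
      AP
        Adj: ancient
    N: tree
  VP
    V: described
    NP
      Det: no
      AP
        Adj: curious
      N: tree
The bracketing above is licensed at every node by one of the given productions, with S at the root.

Grammatical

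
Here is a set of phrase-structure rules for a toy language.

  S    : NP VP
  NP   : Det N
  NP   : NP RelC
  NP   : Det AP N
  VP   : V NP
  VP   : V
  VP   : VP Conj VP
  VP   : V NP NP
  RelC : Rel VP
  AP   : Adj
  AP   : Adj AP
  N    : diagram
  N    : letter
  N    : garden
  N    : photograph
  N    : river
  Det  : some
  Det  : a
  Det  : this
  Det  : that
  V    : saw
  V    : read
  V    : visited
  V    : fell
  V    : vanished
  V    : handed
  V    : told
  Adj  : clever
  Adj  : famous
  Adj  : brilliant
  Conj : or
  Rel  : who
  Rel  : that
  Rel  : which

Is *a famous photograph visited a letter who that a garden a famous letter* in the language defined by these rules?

Ungrammatical

A Rel word can never sit immediately before a Det/Rel word in any string this grammar generates, so the substring 'who that' rules out a derivation.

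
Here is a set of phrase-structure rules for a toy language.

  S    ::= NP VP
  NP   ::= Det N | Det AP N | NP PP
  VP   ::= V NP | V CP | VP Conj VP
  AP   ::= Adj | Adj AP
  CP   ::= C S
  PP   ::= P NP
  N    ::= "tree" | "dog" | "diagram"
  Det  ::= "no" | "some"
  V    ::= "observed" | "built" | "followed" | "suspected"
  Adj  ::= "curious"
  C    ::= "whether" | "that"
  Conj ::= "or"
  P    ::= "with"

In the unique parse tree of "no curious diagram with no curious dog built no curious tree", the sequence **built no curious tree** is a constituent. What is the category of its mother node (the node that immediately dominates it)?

S

S
  NP
    NP
      Det: no
      AP
        Adj: curious
      N: diagram
    PP
      P: with
      NP
        Det: no
        AP
          Adj: curious
        N: dog
  VP
    V: built
    NP
      Det: no
      AP
        Adj: curious
      N: tree
The span 'built no curious tree' is the VP node built by VP → V NP.
Its mother is the S built by S → NP VP.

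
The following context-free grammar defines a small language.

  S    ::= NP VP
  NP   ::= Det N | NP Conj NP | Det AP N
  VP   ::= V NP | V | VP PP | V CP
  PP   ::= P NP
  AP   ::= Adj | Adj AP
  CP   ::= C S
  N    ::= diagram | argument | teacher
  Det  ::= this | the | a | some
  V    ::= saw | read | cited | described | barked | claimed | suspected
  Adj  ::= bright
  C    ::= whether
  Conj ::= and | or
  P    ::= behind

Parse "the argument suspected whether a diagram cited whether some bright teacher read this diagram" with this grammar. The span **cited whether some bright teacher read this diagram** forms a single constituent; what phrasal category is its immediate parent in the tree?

S
  NP
    Det: the
    N: argument
  VP
    V: suspected
    CP
      C: whether
      S
        NP
          Det: a
          N: diagram
        VP
          V: cited
          CP
            C: whether
            S
              NP
                Det: some
                AP
                  Adj: bright
                N: teacher
              VP
                V: read
                NP
                  Det: this
                  N: diagram
The span 'cited whether some bright teacher read this diagram' is the VP node built by VP → V CP.
Its mother is the S built by S → NP VP.

S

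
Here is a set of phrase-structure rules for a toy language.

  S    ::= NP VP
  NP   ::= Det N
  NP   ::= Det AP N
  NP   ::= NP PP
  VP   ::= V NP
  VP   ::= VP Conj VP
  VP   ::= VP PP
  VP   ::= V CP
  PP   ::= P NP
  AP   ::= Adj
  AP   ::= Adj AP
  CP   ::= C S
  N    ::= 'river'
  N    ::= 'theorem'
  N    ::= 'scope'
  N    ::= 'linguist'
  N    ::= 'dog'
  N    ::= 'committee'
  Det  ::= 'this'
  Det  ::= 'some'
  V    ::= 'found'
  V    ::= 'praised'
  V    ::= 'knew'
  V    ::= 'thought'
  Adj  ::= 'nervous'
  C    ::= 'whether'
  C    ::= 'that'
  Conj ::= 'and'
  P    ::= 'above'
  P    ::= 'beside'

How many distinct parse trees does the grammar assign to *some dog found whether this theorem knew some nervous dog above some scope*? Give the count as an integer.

3

Two of the 3 distinct bracketings:
[S [NP [Det some] [N dog]] [VP [VP [V found] [CP [C whether] [S [NP [Det this] [N theorem]] [VP [V knew] [NP [Det some] [AP [Adj nervous]] [N dog]]]]]] [PP [P above] [NP [Det some] [N scope]]]]]
[S [NP [Det some] [N dog]] [VP [V found] [CP [C whether] [S [NP [Det this] [N theorem]] [VP [V knew] [NP [NP [Det some] [AP [Adj nervous]] [N dog]] [PP [P above] [NP [Det some] [N scope]]]]]]]]]
The difference turns on whether NP → NP PP is used at the relevant span, versus an alternative expansion of NP.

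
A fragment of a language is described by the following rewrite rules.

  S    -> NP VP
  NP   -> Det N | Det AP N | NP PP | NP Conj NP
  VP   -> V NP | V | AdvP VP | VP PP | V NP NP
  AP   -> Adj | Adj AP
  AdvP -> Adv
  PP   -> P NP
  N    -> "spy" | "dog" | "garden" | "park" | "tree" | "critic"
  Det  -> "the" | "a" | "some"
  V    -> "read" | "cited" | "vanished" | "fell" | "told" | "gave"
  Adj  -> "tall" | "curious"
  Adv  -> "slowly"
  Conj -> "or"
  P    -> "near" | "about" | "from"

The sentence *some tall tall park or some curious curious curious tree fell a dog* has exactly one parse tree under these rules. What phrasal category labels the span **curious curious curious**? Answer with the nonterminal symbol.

S
  NP
    NP
      Det: some
      AP
        Adj: tall
        AP
          Adj: tall
      N: park
    Conj: or
    NP
      Det: some
      AP
        Adj: curious
        AP
          Adj: curious
          AP
            Adj: curious
      N: tree
  VP
    V: fell
    NP
      Det: a
      N: dog
The span 'curious curious curious' is the AP node built by AP → Adj AP.

AP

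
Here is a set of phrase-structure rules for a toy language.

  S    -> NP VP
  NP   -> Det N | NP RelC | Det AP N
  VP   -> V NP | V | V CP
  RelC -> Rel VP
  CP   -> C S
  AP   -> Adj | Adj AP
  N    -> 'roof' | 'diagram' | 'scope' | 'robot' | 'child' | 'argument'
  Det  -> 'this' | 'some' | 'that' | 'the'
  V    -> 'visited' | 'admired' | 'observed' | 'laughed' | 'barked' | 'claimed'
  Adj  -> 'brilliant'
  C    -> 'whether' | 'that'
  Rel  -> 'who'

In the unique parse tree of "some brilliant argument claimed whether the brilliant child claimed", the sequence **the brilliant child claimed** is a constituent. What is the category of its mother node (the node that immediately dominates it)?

[S [NP [Det some] [AP [Adj brilliant]] [N argument]] [VP [V claimed] [CP [C whether] [S [NP [Det the] [AP [Adj brilliant]] [N child]] [VP [V claimed]]]]]]
The span 'the brilliant child claimed' is the S node built by S → NP VP.
Its mother is the CP built by CP → C S.

CP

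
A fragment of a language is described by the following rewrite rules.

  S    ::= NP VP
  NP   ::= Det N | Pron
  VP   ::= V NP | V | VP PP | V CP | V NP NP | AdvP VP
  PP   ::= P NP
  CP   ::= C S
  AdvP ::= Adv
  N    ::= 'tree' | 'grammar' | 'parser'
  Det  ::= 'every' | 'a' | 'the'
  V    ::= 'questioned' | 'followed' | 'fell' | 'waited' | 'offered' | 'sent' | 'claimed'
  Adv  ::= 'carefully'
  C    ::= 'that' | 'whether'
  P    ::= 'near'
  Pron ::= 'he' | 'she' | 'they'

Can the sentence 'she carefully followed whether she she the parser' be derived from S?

Ungrammatical

For S → NP VP, the only prefix that parses as NP is 'she', but the remainder 'carefully followed whether she she the parser' is not a VP under these rules.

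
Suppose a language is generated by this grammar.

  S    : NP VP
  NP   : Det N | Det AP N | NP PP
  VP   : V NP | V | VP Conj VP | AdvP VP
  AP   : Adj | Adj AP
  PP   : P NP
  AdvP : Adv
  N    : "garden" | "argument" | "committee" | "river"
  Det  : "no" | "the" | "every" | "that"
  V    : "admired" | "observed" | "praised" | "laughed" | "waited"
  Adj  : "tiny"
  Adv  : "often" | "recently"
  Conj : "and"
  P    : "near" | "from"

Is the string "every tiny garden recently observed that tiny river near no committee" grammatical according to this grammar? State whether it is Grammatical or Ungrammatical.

[S [NP [Det every] [AP [Adj tiny]] [N garden]] [VP [AdvP [Adv recently]] [VP [V observed] [NP [NP [Det that] [AP [Adj tiny]] [N river]] [PP [P near] [NP [Det no] [N committee]]]]]]]
Every word is introduced by a lexical rule and the phrasal rules combine the resulting categories into a single S.

Grammatical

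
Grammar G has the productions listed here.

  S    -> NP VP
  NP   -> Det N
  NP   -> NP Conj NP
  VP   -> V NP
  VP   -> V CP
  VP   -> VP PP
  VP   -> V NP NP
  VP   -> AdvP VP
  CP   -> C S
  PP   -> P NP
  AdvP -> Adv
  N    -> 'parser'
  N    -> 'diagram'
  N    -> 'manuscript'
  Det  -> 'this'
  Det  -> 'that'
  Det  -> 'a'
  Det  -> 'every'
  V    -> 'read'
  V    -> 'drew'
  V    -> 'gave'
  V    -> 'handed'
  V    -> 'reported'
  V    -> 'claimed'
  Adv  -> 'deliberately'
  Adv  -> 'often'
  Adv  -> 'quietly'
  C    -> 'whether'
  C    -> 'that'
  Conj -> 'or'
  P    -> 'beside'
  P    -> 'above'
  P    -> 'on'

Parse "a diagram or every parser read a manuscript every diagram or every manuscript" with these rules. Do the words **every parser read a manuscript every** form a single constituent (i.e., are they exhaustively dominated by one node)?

No

[S [NP [NP [Det a] [N diagram]] [Conj or] [NP [Det every] [N parser]]] [VP [V read] [NP [Det a] [N manuscript]] [NP [NP [Det every] [N diagram]] [Conj or] [NP [Det every] [N manuscript]]]]]
The smallest constituent containing 'every parser read a manuscript every' is the S spanning 'a diagram or every parser read a manuscript every diagram or every manuscript'; no single node in the tree dominates exactly the given words.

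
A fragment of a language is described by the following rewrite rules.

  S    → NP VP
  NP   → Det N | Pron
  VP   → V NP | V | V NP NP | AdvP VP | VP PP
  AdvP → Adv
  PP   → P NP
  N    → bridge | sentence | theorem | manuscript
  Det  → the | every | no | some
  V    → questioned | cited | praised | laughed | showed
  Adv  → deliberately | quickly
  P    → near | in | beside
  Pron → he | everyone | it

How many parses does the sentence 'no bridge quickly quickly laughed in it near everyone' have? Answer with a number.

6

Two of the 6 distinct bracketings:
[S [NP [Det no] [N bridge]] [VP [AdvP [Adv quickly]] [VP [AdvP [Adv quickly]] [VP [VP [VP [V laughed]] [PP [P in] [NP [Pron it]]]] [PP [P near] [NP [Pron everyone]]]]]]]
[S [NP [Det no] [N bridge]] [VP [AdvP [Adv quickly]] [VP [VP [AdvP [Adv quickly]] [VP [VP [V laughed]] [PP [P in] [NP [Pron it]]]]] [PP [P near] [NP [Pron everyone]]]]]]
The trees differ in how a recursive rule is bracketed over the same span.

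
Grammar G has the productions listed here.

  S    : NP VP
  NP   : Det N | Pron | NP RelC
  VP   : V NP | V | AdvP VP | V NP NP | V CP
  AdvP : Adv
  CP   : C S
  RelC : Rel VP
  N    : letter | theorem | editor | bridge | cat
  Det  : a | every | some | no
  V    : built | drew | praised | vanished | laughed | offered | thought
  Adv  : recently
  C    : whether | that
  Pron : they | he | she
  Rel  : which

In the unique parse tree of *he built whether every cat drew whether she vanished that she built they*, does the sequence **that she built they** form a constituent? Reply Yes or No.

Yes

[S [NP [Pron he]] [VP [V built] [CP [C whether] [S [NP [Det every] [N cat]] [VP [V drew] [CP [C whether] [S [NP [Pron she]] [VP [V vanished] [CP [C that] [S [NP [Pron she]] [VP [V built] [NP [Pron they]]]]]]]]]]]]]
The words 'that she built they' are exhaustively dominated by a single CP node (built by CP → C S), so they form a constituent.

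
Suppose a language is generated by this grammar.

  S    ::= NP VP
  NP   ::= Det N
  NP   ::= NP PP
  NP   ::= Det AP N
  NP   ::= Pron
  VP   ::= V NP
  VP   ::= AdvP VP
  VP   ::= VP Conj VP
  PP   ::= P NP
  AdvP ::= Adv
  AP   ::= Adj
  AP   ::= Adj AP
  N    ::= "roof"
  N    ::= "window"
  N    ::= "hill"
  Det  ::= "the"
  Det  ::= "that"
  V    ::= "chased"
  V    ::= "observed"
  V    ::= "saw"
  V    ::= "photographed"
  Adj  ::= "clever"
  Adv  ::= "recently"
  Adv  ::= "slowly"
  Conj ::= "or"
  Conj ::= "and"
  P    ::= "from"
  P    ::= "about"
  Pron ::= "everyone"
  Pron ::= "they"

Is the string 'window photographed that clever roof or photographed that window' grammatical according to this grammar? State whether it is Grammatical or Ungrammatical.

Ungrammatical

For S → NP VP, no prefix of the string parses as an NP.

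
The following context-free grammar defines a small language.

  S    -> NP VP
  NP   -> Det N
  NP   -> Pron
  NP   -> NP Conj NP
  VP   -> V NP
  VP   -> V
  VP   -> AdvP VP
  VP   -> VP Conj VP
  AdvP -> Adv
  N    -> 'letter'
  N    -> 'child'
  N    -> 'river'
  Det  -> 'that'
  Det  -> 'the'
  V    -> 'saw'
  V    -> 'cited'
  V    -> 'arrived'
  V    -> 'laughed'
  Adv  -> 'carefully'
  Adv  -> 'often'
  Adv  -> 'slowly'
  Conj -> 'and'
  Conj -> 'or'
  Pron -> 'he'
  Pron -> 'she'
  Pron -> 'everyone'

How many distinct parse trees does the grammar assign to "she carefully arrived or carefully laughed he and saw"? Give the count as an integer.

Two of the 7 distinct bracketings:
[S [NP [Pron she]] [VP [AdvP [Adv carefully]] [VP [VP [V arrived]] [Conj or] [VP [AdvP [Adv carefully]] [VP [VP [V laughed] [NP [Pron he]]] [Conj and] [VP [V saw]]]]]]]
[S [NP [Pron she]] [VP [AdvP [Adv carefully]] [VP [VP [V arrived]] [Conj or] [VP [VP [AdvP [Adv carefully]] [VP [V laughed] [NP [Pron he]]]] [Conj and] [VP [V saw]]]]]]
The trees differ in how a recursive rule is bracketed over the same span.

7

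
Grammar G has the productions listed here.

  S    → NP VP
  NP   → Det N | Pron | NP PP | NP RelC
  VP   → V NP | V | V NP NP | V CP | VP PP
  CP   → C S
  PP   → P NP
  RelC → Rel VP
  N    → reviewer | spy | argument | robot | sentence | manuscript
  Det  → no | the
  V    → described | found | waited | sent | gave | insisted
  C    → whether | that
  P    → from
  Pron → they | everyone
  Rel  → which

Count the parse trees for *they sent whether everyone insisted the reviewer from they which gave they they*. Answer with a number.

Two of the 6 distinct bracketings:
[S [NP [Pron they]] [VP [V sent] [CP [C whether] [S [NP [Pron everyone]] [VP [V insisted] [NP [NP [Det the] [N reviewer]] [PP [P from] [NP [NP [Pron they]] [RelC [Rel which] [VP [V gave] [NP [Pron they]] [NP [Pron they]]]]]]]]]]]]
[S [NP [Pron they]] [VP [V sent] [CP [C whether] [S [NP [Pron everyone]] [VP [V insisted] [NP [NP [NP [Det the] [N reviewer]] [PP [P from] [NP [Pron they]]]] [RelC [Rel which] [VP [V gave] [NP [Pron they]] [NP [Pron they]]]]]]]]]]
The trees differ in how a recursive rule is bracketed over the same span.

6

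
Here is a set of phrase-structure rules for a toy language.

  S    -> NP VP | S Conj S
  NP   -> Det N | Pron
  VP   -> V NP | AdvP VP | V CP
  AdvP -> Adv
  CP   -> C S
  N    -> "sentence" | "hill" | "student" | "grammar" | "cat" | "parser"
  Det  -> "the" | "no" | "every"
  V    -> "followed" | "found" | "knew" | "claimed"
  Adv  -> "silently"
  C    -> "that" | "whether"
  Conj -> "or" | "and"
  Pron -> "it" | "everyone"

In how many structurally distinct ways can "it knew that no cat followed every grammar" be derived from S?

[S [NP [Pron it]] [VP [V knew] [CP [C that] [S [NP [Det no] [N cat]] [VP [V followed] [NP [Det every] [N grammar]]]]]]]
No rule offers an alternative attachment or grouping for any span, so this is the only derivation.

1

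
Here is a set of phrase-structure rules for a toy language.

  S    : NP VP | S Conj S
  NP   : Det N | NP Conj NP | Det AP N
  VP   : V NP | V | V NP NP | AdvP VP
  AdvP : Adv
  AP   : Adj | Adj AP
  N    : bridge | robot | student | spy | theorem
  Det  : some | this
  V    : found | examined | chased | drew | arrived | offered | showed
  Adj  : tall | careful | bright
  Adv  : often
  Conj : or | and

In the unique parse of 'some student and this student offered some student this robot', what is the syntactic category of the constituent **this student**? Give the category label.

[S [NP [NP [Det some] [N student]] [Conj and] [NP [Det this] [N student]]] [VP [V offered] [NP [Det some] [N student]] [NP [Det this] [N robot]]]]
The span 'this student' is the NP node built by NP → Det N.

NP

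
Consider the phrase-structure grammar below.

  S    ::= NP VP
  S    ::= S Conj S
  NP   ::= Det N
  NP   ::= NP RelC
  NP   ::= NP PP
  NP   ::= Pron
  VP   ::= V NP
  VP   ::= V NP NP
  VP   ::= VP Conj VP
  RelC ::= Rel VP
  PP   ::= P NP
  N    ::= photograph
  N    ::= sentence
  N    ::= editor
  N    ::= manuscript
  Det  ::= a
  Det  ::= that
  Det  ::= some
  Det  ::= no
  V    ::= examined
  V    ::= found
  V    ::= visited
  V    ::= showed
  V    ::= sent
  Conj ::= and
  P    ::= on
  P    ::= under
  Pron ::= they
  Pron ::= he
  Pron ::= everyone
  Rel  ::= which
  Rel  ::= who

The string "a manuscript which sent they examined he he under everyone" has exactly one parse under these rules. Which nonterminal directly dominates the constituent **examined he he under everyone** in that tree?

S

[S [NP [NP [Det a] [N manuscript]] [RelC [Rel which] [VP [V sent] [NP [Pron they]]]]] [VP [V examined] [NP [Pron he]] [NP [NP [Pron he]] [PP [P under] [NP [Pron everyone]]]]]]
The span 'examined he he under everyone' is the VP node built by VP → V NP NP.
Its mother is the S built by S → NP VP.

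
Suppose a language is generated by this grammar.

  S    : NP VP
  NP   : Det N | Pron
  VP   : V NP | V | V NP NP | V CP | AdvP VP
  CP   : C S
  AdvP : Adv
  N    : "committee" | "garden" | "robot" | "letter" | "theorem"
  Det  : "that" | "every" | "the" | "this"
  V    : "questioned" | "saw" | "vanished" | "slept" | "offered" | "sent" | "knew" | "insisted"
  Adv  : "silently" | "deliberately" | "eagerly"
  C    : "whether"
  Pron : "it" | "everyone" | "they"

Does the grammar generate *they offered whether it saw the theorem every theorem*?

Grammatical

[S [NP [Pron they]] [VP [V offered] [CP [C whether] [S [NP [Pron it]] [VP [V saw] [NP [Det the] [N theorem]] [NP [Det every] [N theorem]]]]]]]
Each bracket corresponds to one application of a listed rule, so the string is derivable from S.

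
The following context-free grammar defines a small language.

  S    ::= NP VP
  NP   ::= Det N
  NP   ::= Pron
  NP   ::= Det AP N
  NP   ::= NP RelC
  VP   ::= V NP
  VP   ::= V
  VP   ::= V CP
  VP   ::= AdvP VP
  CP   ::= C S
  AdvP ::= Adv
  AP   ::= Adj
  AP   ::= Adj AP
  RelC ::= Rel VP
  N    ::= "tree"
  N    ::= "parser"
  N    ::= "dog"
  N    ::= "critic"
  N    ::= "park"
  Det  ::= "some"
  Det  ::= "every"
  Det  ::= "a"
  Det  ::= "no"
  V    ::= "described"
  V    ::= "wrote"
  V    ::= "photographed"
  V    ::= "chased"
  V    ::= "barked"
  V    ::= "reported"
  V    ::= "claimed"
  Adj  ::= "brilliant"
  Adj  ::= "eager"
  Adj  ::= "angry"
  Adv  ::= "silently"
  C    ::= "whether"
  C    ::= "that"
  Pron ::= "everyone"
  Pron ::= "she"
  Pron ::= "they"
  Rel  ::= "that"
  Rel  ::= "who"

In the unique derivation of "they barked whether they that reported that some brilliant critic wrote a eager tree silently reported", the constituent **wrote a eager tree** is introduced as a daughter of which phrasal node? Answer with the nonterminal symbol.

[S [NP [Pron they]] [VP [V barked] [CP [C whether] [S [NP [NP [Pron they]] [RelC [Rel that] [VP [V reported] [CP [C that] [S [NP [Det some] [AP [Adj brilliant]] [N critic]] [VP [V wrote] [NP [Det a] [AP [Adj eager]] [N tree]]]]]]]] [VP [AdvP [Adv silently]] [VP [V reported]]]]]]]
The span 'wrote a eager tree' is the VP node built by VP → V NP.
Its mother is the S built by S → NP VP.

S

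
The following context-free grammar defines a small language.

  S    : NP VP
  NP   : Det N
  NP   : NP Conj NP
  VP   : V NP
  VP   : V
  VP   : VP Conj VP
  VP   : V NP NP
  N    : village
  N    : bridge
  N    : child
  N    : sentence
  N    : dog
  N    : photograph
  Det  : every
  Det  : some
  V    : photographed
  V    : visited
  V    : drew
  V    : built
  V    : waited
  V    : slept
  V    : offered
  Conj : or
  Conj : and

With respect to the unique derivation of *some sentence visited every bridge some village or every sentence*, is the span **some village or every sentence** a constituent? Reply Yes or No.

Yes

[S [NP [Det some] [N sentence]] [VP [V visited] [NP [Det every] [N bridge]] [NP [NP [Det some] [N village]] [Conj or] [NP [Det every] [N sentence]]]]]
The words 'some village or every sentence' are exhaustively dominated by a single NP node (built by NP → NP Conj NP), so they form a constituent.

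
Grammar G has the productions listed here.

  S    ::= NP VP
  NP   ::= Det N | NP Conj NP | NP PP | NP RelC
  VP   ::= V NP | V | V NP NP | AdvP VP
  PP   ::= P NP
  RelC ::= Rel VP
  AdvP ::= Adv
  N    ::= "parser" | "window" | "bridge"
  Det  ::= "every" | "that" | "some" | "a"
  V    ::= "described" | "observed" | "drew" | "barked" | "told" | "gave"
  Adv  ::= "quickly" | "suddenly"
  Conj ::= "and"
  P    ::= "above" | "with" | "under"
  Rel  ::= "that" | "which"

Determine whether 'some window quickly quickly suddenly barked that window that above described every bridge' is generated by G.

Ungrammatical

A Det/Rel word can never sit immediately before a P word in any string this grammar generates, so the substring 'that above' rules out a derivation.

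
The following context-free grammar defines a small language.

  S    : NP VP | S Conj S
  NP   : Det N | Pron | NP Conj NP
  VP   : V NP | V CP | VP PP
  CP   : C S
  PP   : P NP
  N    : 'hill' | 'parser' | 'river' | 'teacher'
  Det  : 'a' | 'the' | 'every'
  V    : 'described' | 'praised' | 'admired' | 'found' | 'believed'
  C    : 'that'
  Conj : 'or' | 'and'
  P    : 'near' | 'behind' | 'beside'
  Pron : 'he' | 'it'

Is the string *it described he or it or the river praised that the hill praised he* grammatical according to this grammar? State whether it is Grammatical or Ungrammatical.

Grammatical

[S [S [NP [Pron it]] [VP [V described] [NP [Pron he]]]] [Conj or] [S [NP [NP [Pron it]] [Conj or] [NP [Det the] [N river]]] [VP [V praised] [CP [C that] [S [NP [Det the] [N hill]] [VP [V praised] [NP [Pron he]]]]]]]]
Each bracket corresponds to one application of a listed rule, so the string is derivable from S.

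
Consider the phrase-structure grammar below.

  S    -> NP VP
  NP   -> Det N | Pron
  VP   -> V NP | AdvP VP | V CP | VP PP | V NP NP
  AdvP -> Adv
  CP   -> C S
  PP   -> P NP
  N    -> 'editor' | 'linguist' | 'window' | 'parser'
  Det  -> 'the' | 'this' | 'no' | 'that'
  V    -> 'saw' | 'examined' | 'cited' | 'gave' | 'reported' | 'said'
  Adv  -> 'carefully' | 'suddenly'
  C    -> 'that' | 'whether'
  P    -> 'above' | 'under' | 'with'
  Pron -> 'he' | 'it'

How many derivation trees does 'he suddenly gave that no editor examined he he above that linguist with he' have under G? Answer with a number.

Two of the 6 distinct bracketings:
[S [NP [Pron he]] [VP [AdvP [Adv suddenly]] [VP [V gave] [CP [C that] [S [NP [Det no] [N editor]] [VP [VP [VP [V examined] [NP [Pron he]] [NP [Pron he]]] [PP [P above] [NP [Det that] [N linguist]]]] [PP [P with] [NP [Pron he]]]]]]]]]
[S [NP [Pron he]] [VP [AdvP [Adv suddenly]] [VP [VP [V gave] [CP [C that] [S [NP [Det no] [N editor]] [VP [VP [V examined] [NP [Pron he]] [NP [Pron he]]] [PP [P above] [NP [Det that] [N linguist]]]]]]] [PP [P with] [NP [Pron he]]]]]]
The trees differ in how a recursive rule is bracketed over the same span.

6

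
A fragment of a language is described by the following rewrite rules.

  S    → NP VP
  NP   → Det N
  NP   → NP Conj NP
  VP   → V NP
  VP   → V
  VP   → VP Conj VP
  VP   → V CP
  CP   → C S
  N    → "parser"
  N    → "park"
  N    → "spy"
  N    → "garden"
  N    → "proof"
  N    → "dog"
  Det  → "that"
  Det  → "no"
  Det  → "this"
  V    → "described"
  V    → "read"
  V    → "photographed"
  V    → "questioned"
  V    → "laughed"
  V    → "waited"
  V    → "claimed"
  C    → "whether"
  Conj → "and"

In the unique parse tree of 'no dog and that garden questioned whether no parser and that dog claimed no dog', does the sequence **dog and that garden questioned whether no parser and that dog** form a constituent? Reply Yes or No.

[S [NP [NP [Det no] [N dog]] [Conj and] [NP [Det that] [N garden]]] [VP [V questioned] [CP [C whether] [S [NP [NP [Det no] [N parser]] [Conj and] [NP [Det that] [N dog]]] [VP [V claimed] [NP [Det no] [N dog]]]]]]]
The smallest constituent containing 'dog and that garden questioned whether no parser and that dog' is the S spanning 'no dog and that garden questioned whether no parser and that dog claimed no dog'; no single node in the tree dominates exactly the given words.

No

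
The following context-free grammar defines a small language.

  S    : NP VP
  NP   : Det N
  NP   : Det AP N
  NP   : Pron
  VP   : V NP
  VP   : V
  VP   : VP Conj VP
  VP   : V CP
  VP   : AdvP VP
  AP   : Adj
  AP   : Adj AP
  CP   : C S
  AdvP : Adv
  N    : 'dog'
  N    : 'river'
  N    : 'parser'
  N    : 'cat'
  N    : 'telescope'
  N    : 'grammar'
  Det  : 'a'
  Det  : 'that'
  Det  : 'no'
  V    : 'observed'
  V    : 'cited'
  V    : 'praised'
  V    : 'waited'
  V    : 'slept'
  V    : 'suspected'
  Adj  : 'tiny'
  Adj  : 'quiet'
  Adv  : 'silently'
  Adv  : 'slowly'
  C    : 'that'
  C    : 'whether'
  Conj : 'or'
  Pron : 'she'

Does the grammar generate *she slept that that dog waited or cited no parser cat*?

An N word can never sit immediately before an N word in any string this grammar generates, so the substring 'parser cat' rules out a derivation.

Ungrammatical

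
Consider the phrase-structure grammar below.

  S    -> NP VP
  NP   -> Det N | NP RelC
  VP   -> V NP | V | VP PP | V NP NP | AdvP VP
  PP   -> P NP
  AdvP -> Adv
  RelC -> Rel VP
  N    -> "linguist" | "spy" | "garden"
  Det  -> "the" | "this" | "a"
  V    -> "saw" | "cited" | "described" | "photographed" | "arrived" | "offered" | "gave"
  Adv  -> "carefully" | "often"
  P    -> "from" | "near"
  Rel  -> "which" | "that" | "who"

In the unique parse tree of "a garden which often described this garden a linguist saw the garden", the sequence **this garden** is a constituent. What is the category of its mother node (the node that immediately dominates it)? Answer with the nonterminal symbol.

VP

S
  NP
    NP
      Det: a
      N: garden
    RelC
      Rel: which
      VP
        AdvP
          Adv: often
        VP
          V: described
          NP
            Det: this
            N: garden
          NP
            Det: a
            N: linguist
  VP
    V: saw
    NP
      Det: the
      N: garden
The span 'this garden' is the NP node built by NP → Det N.
Its mother is the VP built by VP → V NP NP.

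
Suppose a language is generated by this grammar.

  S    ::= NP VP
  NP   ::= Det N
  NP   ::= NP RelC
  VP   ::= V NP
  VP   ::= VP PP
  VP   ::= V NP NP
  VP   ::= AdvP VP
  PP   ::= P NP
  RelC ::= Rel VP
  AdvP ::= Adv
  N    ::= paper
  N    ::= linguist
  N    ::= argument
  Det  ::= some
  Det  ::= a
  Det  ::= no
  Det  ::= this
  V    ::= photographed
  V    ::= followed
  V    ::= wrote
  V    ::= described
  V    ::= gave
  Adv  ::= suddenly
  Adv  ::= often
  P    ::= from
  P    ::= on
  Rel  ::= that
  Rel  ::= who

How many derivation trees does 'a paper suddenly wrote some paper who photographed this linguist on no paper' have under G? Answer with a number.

3

Two of the 3 distinct bracketings:
[S [NP [Det a] [N paper]] [VP [VP [AdvP [Adv suddenly]] [VP [V wrote] [NP [NP [Det some] [N paper]] [RelC [Rel who] [VP [V photographed] [NP [Det this] [N linguist]]]]]]] [PP [P on] [NP [Det no] [N paper]]]]]
[S [NP [Det a] [N paper]] [VP [AdvP [Adv suddenly]] [VP [V wrote] [NP [NP [Det some] [N paper]] [RelC [Rel who] [VP [VP [V photographed] [NP [Det this] [N linguist]]] [PP [P on] [NP [Det no] [N paper]]]]]]]]]
The trees differ in how a recursive rule is bracketed over the same span.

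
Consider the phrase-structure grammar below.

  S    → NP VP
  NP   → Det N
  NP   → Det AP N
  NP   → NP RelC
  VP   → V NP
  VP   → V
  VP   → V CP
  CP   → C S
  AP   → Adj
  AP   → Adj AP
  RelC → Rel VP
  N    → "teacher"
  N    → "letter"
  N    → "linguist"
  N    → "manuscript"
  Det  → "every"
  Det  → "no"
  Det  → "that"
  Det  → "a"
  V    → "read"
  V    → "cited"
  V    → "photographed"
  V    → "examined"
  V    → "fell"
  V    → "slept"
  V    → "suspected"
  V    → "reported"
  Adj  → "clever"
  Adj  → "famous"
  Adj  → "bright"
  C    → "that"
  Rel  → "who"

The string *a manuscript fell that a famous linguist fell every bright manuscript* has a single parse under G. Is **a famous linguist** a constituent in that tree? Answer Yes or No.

Yes

[S [NP [Det a] [N manuscript]] [VP [V fell] [CP [C that] [S [NP [Det a] [AP [Adj famous]] [N linguist]] [VP [V fell] [NP [Det every] [AP [Adj bright]] [N manuscript]]]]]]]
The words 'a famous linguist' are exhaustively dominated by a single NP node (built by NP → Det AP N), so they form a constituent.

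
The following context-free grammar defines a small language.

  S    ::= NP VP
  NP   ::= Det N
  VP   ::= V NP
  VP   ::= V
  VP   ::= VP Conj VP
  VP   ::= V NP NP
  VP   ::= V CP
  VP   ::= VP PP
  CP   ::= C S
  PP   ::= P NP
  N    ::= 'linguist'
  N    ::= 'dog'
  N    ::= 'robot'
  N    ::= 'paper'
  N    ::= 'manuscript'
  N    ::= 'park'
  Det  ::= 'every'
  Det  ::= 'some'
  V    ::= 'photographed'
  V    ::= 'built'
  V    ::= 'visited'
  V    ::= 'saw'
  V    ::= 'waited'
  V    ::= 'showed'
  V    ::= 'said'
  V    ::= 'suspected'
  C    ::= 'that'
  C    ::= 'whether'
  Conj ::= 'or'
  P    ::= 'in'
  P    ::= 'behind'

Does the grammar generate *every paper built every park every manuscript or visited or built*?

Grammatical

S
  NP
    Det: every
    N: paper
  VP
    VP
      V: built
      NP
        Det: every
        N: park
      NP
        Det: every
        N: manuscript
    Conj: or
    VP
      VP
        V: visited
      Conj: or
      VP
        V: built
The bracketing above is licensed at every node by one of the given productions, with S at the root.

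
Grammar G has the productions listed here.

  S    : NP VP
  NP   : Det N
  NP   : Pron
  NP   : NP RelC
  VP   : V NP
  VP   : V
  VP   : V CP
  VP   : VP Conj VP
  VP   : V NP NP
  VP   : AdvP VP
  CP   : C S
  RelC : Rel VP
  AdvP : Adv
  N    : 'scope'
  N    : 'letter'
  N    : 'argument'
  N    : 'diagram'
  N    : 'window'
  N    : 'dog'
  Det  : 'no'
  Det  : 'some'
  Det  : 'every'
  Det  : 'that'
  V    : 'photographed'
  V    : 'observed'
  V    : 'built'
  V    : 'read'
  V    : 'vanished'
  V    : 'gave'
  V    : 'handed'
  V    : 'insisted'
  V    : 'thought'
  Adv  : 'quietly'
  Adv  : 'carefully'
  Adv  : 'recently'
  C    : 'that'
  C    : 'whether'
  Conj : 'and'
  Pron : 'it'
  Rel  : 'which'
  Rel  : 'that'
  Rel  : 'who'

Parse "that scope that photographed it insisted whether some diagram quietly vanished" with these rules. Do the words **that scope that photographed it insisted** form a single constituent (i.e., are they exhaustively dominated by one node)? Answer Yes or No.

No

[S [NP [NP [Det that] [N scope]] [RelC [Rel that] [VP [V photographed] [NP [Pron it]]]]] [VP [V insisted] [CP [C whether] [S [NP [Det some] [N diagram]] [VP [AdvP [Adv quietly]] [VP [V vanished]]]]]]]
The smallest constituent containing 'that scope that photographed it insisted' is the S spanning 'that scope that photographed it insisted whether some diagram quietly vanished'; no single node in the tree dominates exactly the given words.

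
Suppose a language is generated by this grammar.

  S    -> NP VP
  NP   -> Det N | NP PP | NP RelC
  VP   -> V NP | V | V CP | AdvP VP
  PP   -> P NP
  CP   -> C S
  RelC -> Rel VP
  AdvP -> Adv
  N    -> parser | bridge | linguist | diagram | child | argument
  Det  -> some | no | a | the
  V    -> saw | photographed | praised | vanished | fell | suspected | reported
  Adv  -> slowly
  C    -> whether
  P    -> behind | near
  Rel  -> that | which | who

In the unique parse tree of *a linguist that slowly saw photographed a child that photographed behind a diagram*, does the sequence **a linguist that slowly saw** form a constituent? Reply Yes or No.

[S [NP [NP [Det a] [N linguist]] [RelC [Rel that] [VP [AdvP [Adv slowly]] [VP [V saw]]]]] [VP [V photographed] [NP [NP [NP [Det a] [N child]] [RelC [Rel that] [VP [V photographed]]]] [PP [P behind] [NP [Det a] [N diagram]]]]]]
The words 'a linguist that slowly saw' are exhaustively dominated by a single NP node (built by NP → NP RelC), so they form a constituent.

Yes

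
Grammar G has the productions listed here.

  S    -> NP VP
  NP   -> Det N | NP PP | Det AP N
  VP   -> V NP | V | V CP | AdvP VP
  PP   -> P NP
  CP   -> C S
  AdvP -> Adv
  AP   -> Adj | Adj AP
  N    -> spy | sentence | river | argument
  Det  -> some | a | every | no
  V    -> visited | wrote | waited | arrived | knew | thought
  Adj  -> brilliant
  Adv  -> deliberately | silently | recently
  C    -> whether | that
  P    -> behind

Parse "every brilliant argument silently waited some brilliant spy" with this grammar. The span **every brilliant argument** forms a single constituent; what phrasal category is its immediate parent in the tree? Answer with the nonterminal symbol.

[S [NP [Det every] [AP [Adj brilliant]] [N argument]] [VP [AdvP [Adv silently]] [VP [V waited] [NP [Det some] [AP [Adj brilliant]] [N spy]]]]]
The span 'every brilliant argument' is the NP node built by NP → Det AP N.
Its mother is the S built by S → NP VP.

S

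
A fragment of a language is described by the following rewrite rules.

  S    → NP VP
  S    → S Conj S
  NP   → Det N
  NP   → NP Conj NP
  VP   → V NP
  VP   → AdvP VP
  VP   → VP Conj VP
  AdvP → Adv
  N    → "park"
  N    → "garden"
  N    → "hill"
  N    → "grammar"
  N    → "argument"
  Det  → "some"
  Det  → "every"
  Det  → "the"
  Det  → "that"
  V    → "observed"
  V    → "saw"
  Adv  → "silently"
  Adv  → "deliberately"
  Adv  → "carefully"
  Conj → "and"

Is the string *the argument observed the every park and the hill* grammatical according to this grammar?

Ungrammatical

A Det word can never sit immediately before a Det word in any string this grammar generates, so the substring 'the every' rules out a derivation.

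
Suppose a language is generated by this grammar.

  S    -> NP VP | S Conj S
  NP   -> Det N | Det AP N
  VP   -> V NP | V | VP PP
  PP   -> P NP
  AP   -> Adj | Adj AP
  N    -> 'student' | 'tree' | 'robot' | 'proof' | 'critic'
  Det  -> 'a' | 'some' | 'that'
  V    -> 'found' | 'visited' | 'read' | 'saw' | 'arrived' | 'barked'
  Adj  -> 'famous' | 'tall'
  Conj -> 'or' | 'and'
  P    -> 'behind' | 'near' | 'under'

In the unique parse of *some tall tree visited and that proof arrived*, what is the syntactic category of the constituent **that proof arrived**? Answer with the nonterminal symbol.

S
  S
    NP
      Det: some
      AP
        Adj: tall
      N: tree
    VP
      V: visited
  Conj: and
  S
    NP
      Det: that
      N: proof
    VP
      V: arrived
The span 'that proof arrived' is the S node built by S → NP VP.

S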